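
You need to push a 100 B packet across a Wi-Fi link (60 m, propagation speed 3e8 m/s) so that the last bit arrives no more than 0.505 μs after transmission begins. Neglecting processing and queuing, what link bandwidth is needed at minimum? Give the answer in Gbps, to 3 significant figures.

2.62 Gbps

L = 800 bits.
Propagation delay = 60 / 300000000 = 0.2 μs.
Transmission budget = 0.505 − 0.2 = 0.305 μs.
R ≥ L / t_tx = 800 bits / 3.05e-07 s = 2.62 Gbps.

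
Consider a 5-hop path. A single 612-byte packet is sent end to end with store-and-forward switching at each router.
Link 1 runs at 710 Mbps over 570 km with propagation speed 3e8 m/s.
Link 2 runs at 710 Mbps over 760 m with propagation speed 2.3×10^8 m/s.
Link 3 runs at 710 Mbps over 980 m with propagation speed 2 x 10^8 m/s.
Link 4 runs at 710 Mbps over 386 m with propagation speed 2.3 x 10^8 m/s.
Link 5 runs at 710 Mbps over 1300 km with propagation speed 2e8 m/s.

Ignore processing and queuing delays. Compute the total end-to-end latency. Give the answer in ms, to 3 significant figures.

L = 612 × 8 = 4896 bits.
Transmission delay per hop = L/R = 4896/710000000 = 0.00689577 ms; 5 hops → 0.0344789 ms.
Propagation delays (d/s per hop): 1.9, 0.00330435, 0.0049, 0.00167826, 6.5 ms; sum = 8.40988 ms.
End-to-end = 8.44 ms.

8.44 ms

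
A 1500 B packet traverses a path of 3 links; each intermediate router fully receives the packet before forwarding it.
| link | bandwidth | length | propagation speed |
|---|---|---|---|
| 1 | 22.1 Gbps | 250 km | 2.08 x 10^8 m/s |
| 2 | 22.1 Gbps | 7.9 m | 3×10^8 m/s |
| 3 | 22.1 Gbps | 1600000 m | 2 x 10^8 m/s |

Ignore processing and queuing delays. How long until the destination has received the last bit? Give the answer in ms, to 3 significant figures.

9.20 ms

L = 1500 × 8 = 12000 bits.
Transmission delay per hop = L/R = 12000/22100000000 = 0.000542986 ms; 3 hops → 0.00162896 ms.
Propagation delays (d/s per hop): 1.20192, 2.63333e-05, 8 ms; sum = 9.20195 ms.
End-to-end = 9.20 ms.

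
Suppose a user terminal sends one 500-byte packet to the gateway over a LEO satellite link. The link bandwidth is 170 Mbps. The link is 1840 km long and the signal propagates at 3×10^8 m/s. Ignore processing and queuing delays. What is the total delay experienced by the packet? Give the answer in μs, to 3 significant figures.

6160 μs

L = 500 × 8 = 4000 bits.
Transmission delay = L/R = 4000 / 170000000 = 23.5294 μs.
Propagation delay = d/s = 1840000 m / 300000000 m/s = 6133.33 μs.
Total = 6160 μs.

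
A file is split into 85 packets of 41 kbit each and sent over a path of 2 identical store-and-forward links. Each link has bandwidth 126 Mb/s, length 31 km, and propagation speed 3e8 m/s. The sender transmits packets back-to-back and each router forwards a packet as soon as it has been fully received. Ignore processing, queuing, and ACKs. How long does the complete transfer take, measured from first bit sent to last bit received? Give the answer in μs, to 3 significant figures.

Per-hop transmission t_tx = L/R = 41000/126000000 = 325.397 μs.
Per-hop propagation t_prop = 31000/300000000 = 103.333 μs.
Pipeline fill: first packet needs 2·t_tx to clear all hops; remaining 84 packets each add one t_tx.
Total = (2+85-1)·t_tx + 2·t_prop = 86·325.397 + 2·103.333 = 28200 μs.

28200 μs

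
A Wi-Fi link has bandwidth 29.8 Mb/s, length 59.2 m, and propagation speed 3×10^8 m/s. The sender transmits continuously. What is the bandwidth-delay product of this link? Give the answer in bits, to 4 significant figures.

Propagation delay = 59.2 / 300000000 = 1.97333e-07 s.
BDP = R × t_prop = 29800000 × 1.97333e-07 = 5.88053 bits.

5.881 bits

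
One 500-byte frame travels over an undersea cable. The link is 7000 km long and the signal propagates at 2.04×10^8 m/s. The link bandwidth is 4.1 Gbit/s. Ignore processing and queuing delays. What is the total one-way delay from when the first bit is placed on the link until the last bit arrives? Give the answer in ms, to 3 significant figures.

L = 500 × 8 = 4000 bits.
Transmission delay = L/R = 4000 / 4.1e+09 = 0.00097561 ms.
Propagation delay = d/s = 7000000 m / 204000000 m/s = 34.3137 ms.
Total = 34.3 ms.

34.3 ms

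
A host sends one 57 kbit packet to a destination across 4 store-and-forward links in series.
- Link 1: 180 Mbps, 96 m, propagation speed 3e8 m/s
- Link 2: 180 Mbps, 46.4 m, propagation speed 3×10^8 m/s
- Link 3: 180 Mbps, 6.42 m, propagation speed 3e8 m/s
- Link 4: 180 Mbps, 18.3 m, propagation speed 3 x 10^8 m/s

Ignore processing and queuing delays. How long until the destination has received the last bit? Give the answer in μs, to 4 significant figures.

1267 μs

L = 57000 bits.
Transmission delay per hop = L/R = 57000/180000000 = 316.667 μs; 4 hops → 1266.67 μs.
Propagation delays (d/s per hop): 0.32, 0.154667, 0.0214, 0.061 μs; sum = 0.557067 μs.
End-to-end = 1267 μs.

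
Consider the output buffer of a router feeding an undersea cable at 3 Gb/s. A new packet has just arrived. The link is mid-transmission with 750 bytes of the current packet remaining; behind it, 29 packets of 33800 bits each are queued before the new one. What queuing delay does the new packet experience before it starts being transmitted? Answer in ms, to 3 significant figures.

Each queued packet: L/R = 33800/3000000000 = 0.0112667 ms.
29 queued → 0.326733 ms.
Plus remaining 6000 bits of current packet: 0.002 ms.
Queuing delay = 0.329 ms.

0.329 ms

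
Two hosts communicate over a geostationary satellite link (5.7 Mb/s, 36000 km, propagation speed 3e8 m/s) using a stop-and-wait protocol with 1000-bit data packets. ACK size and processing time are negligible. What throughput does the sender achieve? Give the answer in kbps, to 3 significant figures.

t_tx = L/R = 1000/5700000 = 0.000175439 s.
t_prop = 36000000/300000000 = 0.12 s; RTT = 0.24 s.
Cycle = t_tx + RTT = 0.240175 s.
Throughput = L / cycle = 1000 / 0.240175 = 4.16 kbps.

4.16 kbps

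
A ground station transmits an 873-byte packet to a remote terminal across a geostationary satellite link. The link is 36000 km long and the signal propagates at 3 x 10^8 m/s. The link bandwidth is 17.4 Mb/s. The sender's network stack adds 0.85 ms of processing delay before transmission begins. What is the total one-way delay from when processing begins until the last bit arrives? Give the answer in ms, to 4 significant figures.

L = 873 × 8 = 6984 bits.
Transmission delay = L/R = 6984 / 17400000 = 0.401379 ms.
Propagation delay = d/s = 36000000 m / 300000000 m/s = 120 ms.
Plus processing delay 0.85 ms = 0.85 ms.
Total = 121.3 ms.

121.3 ms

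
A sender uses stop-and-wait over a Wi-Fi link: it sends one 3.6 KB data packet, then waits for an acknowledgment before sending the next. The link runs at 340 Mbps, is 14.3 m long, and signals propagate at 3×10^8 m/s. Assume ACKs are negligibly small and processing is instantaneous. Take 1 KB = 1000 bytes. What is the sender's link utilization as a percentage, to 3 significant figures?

t_tx = L/R = 28800/340000000 = 8.47059e-05 s.
t_prop = 14.3/300000000 = 4.76667e-08 s; RTT = 9.53333e-08 s.
Cycle = t_tx + RTT = 8.48012e-05 s.
Utilization = t_tx / cycle = 8.47059e-05/8.48012e-05 = 99.9 %.

99.9 %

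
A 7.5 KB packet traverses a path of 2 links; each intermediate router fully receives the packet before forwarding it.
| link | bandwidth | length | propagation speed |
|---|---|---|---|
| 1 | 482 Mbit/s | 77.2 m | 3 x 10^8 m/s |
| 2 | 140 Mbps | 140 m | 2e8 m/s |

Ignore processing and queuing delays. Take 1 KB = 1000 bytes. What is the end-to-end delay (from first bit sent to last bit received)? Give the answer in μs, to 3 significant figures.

L = 60000 bits.
Transmission delays (L/R per hop): 124.481, 428.571 μs; sum = 553.053 μs.
Propagation delays (d/s per hop): 0.257333, 0.7 μs; sum = 0.957333 μs.
End-to-end = 554 μs.

554 μs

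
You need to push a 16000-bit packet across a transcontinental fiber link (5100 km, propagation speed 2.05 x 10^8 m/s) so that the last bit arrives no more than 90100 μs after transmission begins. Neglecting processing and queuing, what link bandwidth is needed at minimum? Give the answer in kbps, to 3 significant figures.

245 kbps

Propagation delay = 5100000 / 2.05e+08 = 24878 μs.
Transmission budget = 90100 − 24878 = 65222 μs.
R ≥ L / t_tx = 16000 bits / 0.065222 s = 245 kbps.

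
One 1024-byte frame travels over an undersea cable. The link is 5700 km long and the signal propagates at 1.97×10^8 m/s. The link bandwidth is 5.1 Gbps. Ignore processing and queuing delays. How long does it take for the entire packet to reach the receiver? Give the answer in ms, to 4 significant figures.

28.94 ms

L = 1024 × 8 = 8192 bits.
Transmission delay = L/R = 8192 / 5100000000 = 0.00160627 ms.
Propagation delay = d/s = 5700000 m / 197000000 m/s = 28.934 ms.
Total = 28.94 ms.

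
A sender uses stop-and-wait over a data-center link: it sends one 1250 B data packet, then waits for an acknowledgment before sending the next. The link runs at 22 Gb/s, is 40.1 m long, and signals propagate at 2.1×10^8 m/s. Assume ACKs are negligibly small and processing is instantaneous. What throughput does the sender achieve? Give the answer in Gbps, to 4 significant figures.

t_tx = L/R = 10000/22000000000 = 4.54545e-07 s.
t_prop = 40.1/210000000 = 1.90952e-07 s; RTT = 3.81905e-07 s.
Cycle = t_tx + RTT = 8.3645e-07 s.
Throughput = L / cycle = 10000 / 8.3645e-07 = 11.96 Gbps.

11.96 Gbps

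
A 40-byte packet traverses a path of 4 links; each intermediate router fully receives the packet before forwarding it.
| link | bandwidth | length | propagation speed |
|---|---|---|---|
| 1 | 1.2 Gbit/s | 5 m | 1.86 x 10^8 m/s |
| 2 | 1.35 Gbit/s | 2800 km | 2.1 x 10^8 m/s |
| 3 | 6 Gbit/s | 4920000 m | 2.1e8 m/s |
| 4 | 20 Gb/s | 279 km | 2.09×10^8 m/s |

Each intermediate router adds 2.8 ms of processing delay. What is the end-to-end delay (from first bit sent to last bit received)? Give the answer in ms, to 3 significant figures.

L = 40 × 8 = 320 bits.
Transmission delays (L/R per hop): 0.000266667, 0.000237037, 5.33333e-05, 1.6e-05 ms; sum = 0.000573037 ms.
Propagation delays (d/s per hop): 2.68817e-05, 13.3333, 23.4286, 1.33493 ms; sum = 38.0969 ms.
Processing at 3 router(s): 3 × 2.8 ms = 8.4 ms.
End-to-end = 46.5 ms.

46.5 ms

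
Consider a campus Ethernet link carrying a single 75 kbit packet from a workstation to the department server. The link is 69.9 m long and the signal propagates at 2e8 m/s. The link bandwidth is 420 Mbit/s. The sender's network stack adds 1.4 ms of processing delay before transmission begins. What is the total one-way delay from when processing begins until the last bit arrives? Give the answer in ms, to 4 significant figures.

1.579 ms

L = 75000 bits.
Transmission delay = L/R = 75000 / 420000000 = 0.178571 ms.
Propagation delay = d/s = 69.9 m / 200000000 m/s = 0.0003495 ms.
Plus processing delay 1.4 ms = 1.4 ms.
Total = 1.579 ms.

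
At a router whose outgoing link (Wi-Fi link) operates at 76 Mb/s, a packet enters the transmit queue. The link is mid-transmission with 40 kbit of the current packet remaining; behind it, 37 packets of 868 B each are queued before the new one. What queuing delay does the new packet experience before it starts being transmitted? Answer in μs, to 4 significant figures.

Each queued packet: L/R = 6944/76000000 = 91.3684 μs.
37 queued → 3380.63 μs.
Plus remaining 40000 bits of current packet: 526.316 μs.
Queuing delay = 3907 μs.

3907 μs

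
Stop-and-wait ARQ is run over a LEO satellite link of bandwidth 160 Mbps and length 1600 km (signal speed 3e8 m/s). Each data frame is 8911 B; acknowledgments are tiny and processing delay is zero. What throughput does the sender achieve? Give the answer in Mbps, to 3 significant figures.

6.42 Mbps

t_tx = L/R = 71288/160000000 = 0.00044555 s.
t_prop = 1600000/300000000 = 0.00533333 s; RTT = 0.0106667 s.
Cycle = t_tx + RTT = 0.0111122 s.
Throughput = L / cycle = 71288 / 0.0111122 = 6.42 Mbps.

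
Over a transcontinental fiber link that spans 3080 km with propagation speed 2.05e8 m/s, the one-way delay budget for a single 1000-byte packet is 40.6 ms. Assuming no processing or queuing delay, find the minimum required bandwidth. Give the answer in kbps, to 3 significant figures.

313 kbps

L = 8000 bits.
Propagation delay = 3080000 / 2.05e+08 = 15.0244 ms.
Transmission budget = 40.6 − 15.0244 = 25.5756 ms.
R ≥ L / t_tx = 8000 bits / 0.0255756 s = 313 kbps.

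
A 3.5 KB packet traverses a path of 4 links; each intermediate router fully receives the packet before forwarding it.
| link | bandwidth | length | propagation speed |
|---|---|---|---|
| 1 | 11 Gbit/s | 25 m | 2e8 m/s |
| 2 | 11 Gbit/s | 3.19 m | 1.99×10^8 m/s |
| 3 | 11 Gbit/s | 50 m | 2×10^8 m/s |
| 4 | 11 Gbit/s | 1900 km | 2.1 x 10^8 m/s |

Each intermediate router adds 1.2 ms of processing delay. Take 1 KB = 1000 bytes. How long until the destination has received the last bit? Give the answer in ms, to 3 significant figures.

L = 28000 bits.
Transmission delay per hop = L/R = 28000/11000000000 = 0.00254545 ms; 4 hops → 0.0101818 ms.
Propagation delays (d/s per hop): 0.000125, 1.60302e-05, 0.00025, 9.04762 ms; sum = 9.04801 ms.
Processing at 3 router(s): 3 × 1.2 ms = 3.6 ms.
End-to-end = 12.7 ms.

12.7 ms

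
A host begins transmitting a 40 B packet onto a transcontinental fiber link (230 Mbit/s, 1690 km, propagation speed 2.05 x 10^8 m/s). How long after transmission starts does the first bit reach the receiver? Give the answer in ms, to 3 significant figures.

8.24 ms

First bit experiences only propagation delay: d/s = 1690000/2.05e+08 = 8.24 ms.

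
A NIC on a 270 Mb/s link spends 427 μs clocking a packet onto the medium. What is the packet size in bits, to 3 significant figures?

115000 bits

L = R × t_tx = 270000000 b/s × 0.000427 s = 115290 bits.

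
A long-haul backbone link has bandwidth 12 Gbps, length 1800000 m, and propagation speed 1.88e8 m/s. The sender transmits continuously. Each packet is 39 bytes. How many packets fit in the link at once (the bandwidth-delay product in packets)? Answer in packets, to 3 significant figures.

Propagation delay = 1800000 / 188000000 = 0.00957447 s.
BDP = R × t_prop = 12000000000 × 0.00957447 = 114894000 bits.
In packets of 312 bits: 368000 packets.

368000 packets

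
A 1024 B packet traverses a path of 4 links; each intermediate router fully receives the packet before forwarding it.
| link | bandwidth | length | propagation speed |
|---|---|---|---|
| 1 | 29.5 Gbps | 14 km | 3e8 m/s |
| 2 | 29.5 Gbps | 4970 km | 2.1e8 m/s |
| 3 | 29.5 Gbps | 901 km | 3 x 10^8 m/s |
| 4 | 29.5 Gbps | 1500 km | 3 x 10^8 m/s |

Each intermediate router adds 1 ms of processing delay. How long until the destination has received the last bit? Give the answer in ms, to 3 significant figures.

34.7 ms

L = 1024 × 8 = 8192 bits.
Transmission delay per hop = L/R = 8192/29500000000 = 0.000277695 ms; 4 hops → 0.00111078 ms.
Propagation delays (d/s per hop): 0.0466667, 23.6667, 3.00333, 5 ms; sum = 31.7167 ms.
Processing at 3 router(s): 3 × 1 ms = 3 ms.
End-to-end = 34.7 ms.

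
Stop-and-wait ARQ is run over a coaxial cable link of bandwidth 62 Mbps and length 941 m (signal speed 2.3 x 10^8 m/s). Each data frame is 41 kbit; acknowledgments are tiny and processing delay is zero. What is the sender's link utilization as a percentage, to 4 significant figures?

98.78 %

t_tx = L/R = 41000/62000000 = 0.00066129 s.
t_prop = 941/2.3e+08 = 4.0913e-06 s; RTT = 8.18261e-06 s.
Cycle = t_tx + RTT = 0.000669473 s.
Utilization = t_tx / cycle = 0.00066129/0.000669473 = 98.78 %.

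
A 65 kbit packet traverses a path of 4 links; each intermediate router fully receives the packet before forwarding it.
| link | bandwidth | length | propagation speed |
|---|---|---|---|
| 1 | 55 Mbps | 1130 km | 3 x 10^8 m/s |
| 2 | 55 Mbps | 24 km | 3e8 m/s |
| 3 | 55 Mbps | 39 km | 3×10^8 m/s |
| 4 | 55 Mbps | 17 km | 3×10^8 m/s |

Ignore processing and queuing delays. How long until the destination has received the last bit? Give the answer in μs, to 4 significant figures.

L = 65000 bits.
Transmission delay per hop = L/R = 65000/55000000 = 1181.82 μs; 4 hops → 4727.27 μs.
Propagation delays (d/s per hop): 3766.67, 80, 130, 56.6667 μs; sum = 4033.33 μs.
End-to-end = 8761 μs.

8761 μs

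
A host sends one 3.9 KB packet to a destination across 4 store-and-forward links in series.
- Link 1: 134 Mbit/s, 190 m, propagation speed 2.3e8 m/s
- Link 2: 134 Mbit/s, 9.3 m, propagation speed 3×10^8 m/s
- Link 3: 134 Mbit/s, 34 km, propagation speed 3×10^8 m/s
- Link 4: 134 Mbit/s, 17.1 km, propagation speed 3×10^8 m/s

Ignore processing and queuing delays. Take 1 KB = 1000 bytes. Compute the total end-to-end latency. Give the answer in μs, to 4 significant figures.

1103 μs

L = 31200 bits.
Transmission delay per hop = L/R = 31200/134000000 = 232.836 μs; 4 hops → 931.343 μs.
Propagation delays (d/s per hop): 0.826087, 0.031, 113.333, 57 μs; sum = 171.19 μs.
End-to-end = 1103 μs.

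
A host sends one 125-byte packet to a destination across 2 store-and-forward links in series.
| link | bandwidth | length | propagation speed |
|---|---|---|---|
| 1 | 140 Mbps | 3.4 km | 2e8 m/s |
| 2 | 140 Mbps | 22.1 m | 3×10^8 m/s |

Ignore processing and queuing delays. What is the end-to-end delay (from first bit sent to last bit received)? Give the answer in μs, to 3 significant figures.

L = 125 × 8 = 1000 bits.
Transmission delay per hop = L/R = 1000/140000000 = 7.14286 μs; 2 hops → 14.2857 μs.
Propagation delays (d/s per hop): 17, 0.0736667 μs; sum = 17.0737 μs.
End-to-end = 31.4 μs.

31.4 μs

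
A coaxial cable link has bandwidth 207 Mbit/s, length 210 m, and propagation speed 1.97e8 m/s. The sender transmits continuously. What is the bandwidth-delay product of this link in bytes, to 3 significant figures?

Propagation delay = 210 / 197000000 = 1.06599e-06 s.
BDP = R × t_prop = 207000000 × 1.06599e-06 = 220.66 bits.
In bytes: 220.66/8 = 27.6 bytes.

27.6 bytes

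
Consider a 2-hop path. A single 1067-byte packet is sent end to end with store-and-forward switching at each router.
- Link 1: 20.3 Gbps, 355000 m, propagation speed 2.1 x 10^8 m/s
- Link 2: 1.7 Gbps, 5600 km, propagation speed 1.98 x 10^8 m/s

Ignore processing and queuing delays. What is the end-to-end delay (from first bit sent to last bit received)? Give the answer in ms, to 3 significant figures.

30.0 ms

L = 1067 × 8 = 8536 bits.
Transmission delays (L/R per hop): 0.000420493, 0.00502118 ms; sum = 0.00544167 ms.
Propagation delays (d/s per hop): 1.69048, 28.2828 ms; sum = 29.9733 ms.
End-to-end = 30.0 ms.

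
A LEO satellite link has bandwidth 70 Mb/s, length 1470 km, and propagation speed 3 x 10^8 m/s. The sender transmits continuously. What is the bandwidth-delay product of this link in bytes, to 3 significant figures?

42900 bytes

Propagation delay = 1470000 / 300000000 = 0.0049 s.
BDP = R × t_prop = 70000000 × 0.0049 = 343000 bits.
In bytes: 343000/8 = 42900 bytes.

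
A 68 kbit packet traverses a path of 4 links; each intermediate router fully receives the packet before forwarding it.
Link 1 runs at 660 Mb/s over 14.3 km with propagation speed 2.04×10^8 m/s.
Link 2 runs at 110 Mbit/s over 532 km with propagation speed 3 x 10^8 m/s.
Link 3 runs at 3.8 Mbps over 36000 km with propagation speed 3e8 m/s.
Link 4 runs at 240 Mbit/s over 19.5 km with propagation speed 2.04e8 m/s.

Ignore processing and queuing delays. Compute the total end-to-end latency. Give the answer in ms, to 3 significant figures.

L = 68000 bits.
Transmission delays (L/R per hop): 0.10303, 0.618182, 17.8947, 0.283333 ms; sum = 18.8993 ms.
Propagation delays (d/s per hop): 0.070098, 1.77333, 120, 0.0955882 ms; sum = 121.939 ms.
End-to-end = 141 ms.

141 ms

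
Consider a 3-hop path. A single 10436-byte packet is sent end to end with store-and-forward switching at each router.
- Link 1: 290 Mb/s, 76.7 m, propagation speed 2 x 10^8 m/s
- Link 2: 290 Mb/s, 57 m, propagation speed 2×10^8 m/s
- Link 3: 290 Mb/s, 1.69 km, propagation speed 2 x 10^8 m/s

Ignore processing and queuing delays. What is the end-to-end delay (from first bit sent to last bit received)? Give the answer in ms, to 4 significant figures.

0.8728 ms

L = 10436 × 8 = 83488 bits.
Transmission delay per hop = L/R = 83488/290000000 = 0.28789 ms; 3 hops → 0.863669 ms.
Propagation delays (d/s per hop): 0.0003835, 0.000285, 0.00845 ms; sum = 0.0091185 ms.
End-to-end = 0.8728 ms.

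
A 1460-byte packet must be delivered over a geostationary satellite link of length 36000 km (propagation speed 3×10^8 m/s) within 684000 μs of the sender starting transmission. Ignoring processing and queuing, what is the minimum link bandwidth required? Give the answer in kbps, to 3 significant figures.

20.7 kbps

L = 11680 bits.
Propagation delay = 36000000 / 300000000 = 120000 μs.
Transmission budget = 684000 − 120000 = 564000 μs.
R ≥ L / t_tx = 11680 bits / 0.564 s = 20.7 kbps.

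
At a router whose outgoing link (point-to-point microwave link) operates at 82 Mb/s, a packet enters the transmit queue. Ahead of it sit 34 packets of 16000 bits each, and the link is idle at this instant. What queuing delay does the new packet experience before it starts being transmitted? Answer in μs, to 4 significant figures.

6634 μs

Each queued packet: L/R = 16000/82000000 = 195.122 μs.
34 queued → 6634.15 μs.
Queuing delay = 6634 μs.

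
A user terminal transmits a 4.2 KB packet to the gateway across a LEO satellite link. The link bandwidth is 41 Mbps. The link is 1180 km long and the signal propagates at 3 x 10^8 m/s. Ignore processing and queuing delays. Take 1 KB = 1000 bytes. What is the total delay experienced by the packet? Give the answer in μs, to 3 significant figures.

4750 μs

L = 33600 bits.
Transmission delay = L/R = 33600 / 41000000 = 819.512 μs.
Propagation delay = d/s = 1180000 m / 300000000 m/s = 3933.33 μs.
Total = 4750 μs.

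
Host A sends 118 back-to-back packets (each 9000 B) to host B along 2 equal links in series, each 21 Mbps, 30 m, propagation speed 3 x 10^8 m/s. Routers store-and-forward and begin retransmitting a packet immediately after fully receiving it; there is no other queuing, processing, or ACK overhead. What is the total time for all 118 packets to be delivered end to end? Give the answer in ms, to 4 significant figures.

408.0 ms

Per-hop transmission t_tx = L/R = 72000/21000000 = 3.42857 ms.
Per-hop propagation t_prop = 30/300000000 = 0.0001 ms.
Pipeline fill: first packet needs 2·t_tx to clear all hops; remaining 117 packets each add one t_tx.
Total = (2+118-1)·t_tx + 2·t_prop = 119·3.42857 + 2·0.0001 = 408.0 ms.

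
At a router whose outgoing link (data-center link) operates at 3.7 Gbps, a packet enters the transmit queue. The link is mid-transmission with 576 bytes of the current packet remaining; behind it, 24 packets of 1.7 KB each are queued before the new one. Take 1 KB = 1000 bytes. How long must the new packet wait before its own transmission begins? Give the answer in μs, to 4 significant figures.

89.46 μs

Each queued packet: L/R = 13600/3700000000 = 3.67568 μs.
24 queued → 88.2162 μs.
Plus remaining 4608 bits of current packet: 1.24541 μs.
Queuing delay = 89.46 μs.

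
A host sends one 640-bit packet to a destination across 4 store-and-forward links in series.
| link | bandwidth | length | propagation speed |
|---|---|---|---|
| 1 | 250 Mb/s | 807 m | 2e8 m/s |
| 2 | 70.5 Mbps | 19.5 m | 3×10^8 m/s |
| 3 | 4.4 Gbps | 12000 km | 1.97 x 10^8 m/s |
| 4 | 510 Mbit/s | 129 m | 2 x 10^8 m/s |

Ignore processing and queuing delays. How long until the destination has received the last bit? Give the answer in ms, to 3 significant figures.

60.9 ms

Transmission delays (L/R per hop): 0.00256, 0.00907801, 0.000145455, 0.0012549 ms; sum = 0.0130384 ms.
Propagation delays (d/s per hop): 0.004035, 6.5e-05, 60.9137, 0.000645 ms; sum = 60.9185 ms.
End-to-end = 60.9 ms.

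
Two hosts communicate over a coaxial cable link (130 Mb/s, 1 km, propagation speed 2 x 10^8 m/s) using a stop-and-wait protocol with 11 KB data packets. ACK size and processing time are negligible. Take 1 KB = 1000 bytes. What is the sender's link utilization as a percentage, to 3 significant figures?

t_tx = L/R = 88000/130000000 = 0.000676923 s.
t_prop = 1000/200000000 = 5e-06 s; RTT = 1e-05 s.
Cycle = t_tx + RTT = 0.000686923 s.
Utilization = t_tx / cycle = 0.000676923/0.000686923 = 98.5 %.

98.5 %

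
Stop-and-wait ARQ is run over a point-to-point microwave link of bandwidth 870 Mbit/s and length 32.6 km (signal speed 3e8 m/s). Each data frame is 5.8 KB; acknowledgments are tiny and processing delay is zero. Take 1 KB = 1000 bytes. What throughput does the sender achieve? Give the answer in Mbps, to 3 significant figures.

171 Mbps

t_tx = L/R = 46400/870000000 = 5.33333e-05 s.
t_prop = 32600/300000000 = 0.000108667 s; RTT = 0.000217333 s.
Cycle = t_tx + RTT = 0.000270667 s.
Throughput = L / cycle = 46400 / 0.000270667 = 171 Mbps.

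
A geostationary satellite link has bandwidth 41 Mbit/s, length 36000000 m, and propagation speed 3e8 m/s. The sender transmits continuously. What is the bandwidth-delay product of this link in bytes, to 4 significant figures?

Propagation delay = 36000000 / 300000000 = 0.12 s.
BDP = R × t_prop = 41000000 × 0.12 = 4920000 bits.
In bytes: 4920000/8 = 615000 bytes.

615000 bytes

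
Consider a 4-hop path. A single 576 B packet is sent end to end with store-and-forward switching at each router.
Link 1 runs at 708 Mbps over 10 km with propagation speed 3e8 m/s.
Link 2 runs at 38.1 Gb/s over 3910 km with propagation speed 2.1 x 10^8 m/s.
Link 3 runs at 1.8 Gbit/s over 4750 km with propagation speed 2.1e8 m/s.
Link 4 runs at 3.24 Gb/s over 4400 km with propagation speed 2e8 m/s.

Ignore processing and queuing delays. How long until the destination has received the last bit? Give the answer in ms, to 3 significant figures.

63.3 ms

L = 576 × 8 = 4608 bits.
Transmission delays (L/R per hop): 0.00650847, 0.000120945, 0.00256, 0.00142222 ms; sum = 0.0106116 ms.
Propagation delays (d/s per hop): 0.0333333, 18.619, 22.619, 22 ms; sum = 63.2714 ms.
End-to-end = 63.3 ms.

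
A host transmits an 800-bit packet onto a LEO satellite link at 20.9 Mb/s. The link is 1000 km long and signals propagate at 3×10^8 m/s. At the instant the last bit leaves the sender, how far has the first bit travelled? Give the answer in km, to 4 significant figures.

t_tx = L/R = 800/20900000 = 3.82775e-05 s.
Distance = s × t_tx = 300000000 × 3.82775e-05 = 11.48 km.

11.48 km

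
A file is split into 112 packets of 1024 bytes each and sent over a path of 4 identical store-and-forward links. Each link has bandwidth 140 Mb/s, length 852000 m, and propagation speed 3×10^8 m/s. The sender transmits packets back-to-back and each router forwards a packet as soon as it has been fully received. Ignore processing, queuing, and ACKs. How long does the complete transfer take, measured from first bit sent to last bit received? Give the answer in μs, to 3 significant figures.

Per-hop transmission t_tx = L/R = 8192/140000000 = 58.5143 μs.
Per-hop propagation t_prop = 852000/300000000 = 2840 μs.
Pipeline fill: first packet needs 4·t_tx to clear all hops; remaining 111 packets each add one t_tx.
Total = (4+112-1)·t_tx + 4·t_prop = 115·58.5143 + 4·2840 = 18100 μs.

18100 μs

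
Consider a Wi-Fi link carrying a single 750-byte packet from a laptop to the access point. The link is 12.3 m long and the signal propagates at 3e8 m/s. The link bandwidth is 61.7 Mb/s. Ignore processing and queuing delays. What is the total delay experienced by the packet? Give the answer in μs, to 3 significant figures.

97.3 μs

L = 750 × 8 = 6000 bits.
Transmission delay = L/R = 6000 / 61700000 = 97.2447 μs.
Propagation delay = d/s = 12.3 m / 300000000 m/s = 0.041 μs.
Total = 97.3 μs.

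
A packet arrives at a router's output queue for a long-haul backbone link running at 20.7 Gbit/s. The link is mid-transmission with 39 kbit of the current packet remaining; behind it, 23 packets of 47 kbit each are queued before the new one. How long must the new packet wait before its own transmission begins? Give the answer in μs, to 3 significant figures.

54.1 μs

Each queued packet: L/R = 47000/20700000000 = 2.27053 μs.
23 queued → 52.2222 μs.
Plus remaining 39000 bits of current packet: 1.88406 μs.
Queuing delay = 54.1 μs.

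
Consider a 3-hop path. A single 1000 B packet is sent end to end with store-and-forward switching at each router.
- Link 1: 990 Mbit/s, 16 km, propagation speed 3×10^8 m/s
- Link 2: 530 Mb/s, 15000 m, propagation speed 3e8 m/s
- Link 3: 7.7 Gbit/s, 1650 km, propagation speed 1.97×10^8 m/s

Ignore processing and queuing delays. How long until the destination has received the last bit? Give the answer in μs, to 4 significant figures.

L = 1000 × 8 = 8000 bits.
Transmission delays (L/R per hop): 8.08081, 15.0943, 1.03896 μs; sum = 24.2141 μs.
Propagation delays (d/s per hop): 53.3333, 50, 8375.63 μs; sum = 8478.97 μs.
End-to-end = 8503 μs.

8503 μs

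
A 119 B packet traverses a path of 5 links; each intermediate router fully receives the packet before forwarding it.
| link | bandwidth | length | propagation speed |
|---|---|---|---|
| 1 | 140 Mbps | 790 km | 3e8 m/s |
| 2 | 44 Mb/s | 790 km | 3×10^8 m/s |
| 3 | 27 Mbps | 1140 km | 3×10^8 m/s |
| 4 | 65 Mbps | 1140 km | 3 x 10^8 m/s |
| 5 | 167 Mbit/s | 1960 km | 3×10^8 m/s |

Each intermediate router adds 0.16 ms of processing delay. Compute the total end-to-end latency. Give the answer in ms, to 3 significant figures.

20.1 ms

L = 119 × 8 = 952 bits.
Transmission delays (L/R per hop): 0.0068, 0.0216364, 0.0352593, 0.0146462, 0.0057006 ms; sum = 0.0840424 ms.
Propagation delays (d/s per hop): 2.63333, 2.63333, 3.8, 3.8, 6.53333 ms; sum = 19.4 ms.
Processing at 4 router(s): 4 × 0.16 ms = 0.64 ms.
End-to-end = 20.1 ms.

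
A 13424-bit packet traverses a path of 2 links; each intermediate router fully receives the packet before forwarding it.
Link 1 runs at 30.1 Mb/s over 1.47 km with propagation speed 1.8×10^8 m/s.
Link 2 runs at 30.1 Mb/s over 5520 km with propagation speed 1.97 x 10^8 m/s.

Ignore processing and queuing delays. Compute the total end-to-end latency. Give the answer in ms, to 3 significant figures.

Transmission delay per hop = L/R = 13424/30100000 = 0.44598 ms; 2 hops → 0.89196 ms.
Propagation delays (d/s per hop): 0.00816667, 28.0203 ms; sum = 28.0285 ms.
End-to-end = 28.9 ms.

28.9 ms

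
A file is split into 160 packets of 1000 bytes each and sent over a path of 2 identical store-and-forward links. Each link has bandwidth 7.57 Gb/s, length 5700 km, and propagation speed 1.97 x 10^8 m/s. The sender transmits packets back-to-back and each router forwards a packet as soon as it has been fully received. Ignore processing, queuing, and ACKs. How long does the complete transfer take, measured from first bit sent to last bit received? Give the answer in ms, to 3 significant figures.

Per-hop transmission t_tx = L/R = 8000/7570000000 = 0.0010568 ms.
Per-hop propagation t_prop = 5700000/197000000 = 28.934 ms.
Pipeline fill: first packet needs 2·t_tx to clear all hops; remaining 159 packets each add one t_tx.
Total = (2+160-1)·t_tx + 2·t_prop = 161·0.0010568 + 2·28.934 = 58.0 ms.

58.0 ms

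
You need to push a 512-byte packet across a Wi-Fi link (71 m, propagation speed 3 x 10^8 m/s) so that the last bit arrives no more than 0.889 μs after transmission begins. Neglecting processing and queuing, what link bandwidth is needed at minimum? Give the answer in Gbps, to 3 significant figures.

L = 4096 bits.
Propagation delay = 71 / 300000000 = 0.236667 μs.
Transmission budget = 0.889 − 0.236667 = 0.652333 μs.
R ≥ L / t_tx = 4096 bits / 6.52333e-07 s = 6.28 Gbps.

6.28 Gbps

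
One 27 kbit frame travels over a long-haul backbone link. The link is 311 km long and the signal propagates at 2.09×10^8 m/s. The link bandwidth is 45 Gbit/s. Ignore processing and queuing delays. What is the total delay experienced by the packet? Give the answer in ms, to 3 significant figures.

1.49 ms

L = 27000 bits.
Transmission delay = L/R = 27000 / 45000000000 = 0.0006 ms.
Propagation delay = d/s = 311000 m / 209000000 m/s = 1.48804 ms.
Total = 1.49 ms.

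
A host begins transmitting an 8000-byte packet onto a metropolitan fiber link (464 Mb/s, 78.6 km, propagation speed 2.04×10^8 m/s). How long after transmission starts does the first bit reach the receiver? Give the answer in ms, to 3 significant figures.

0.385 ms

First bit experiences only propagation delay: d/s = 78600/204000000 = 0.385 ms.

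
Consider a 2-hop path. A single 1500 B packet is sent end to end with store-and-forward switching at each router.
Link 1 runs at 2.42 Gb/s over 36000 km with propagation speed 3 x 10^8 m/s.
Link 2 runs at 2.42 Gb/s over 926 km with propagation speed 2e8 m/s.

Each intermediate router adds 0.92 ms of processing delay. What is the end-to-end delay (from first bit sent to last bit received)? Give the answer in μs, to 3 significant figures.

L = 1500 × 8 = 12000 bits.
Transmission delay per hop = L/R = 12000/2420000000 = 4.95868 μs; 2 hops → 9.91736 μs.
Propagation delays (d/s per hop): 120000, 4630 μs; sum = 124630 μs.
Processing at 1 router(s): 1 × 0.92 ms = 920 μs.
End-to-end = 126000 μs.

126000 μs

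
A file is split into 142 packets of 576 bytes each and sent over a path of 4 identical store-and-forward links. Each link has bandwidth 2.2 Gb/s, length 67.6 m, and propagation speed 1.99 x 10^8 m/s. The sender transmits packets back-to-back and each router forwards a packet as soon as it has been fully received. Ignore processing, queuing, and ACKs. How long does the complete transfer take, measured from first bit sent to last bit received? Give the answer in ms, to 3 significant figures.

0.305 ms

Per-hop transmission t_tx = L/R = 4608/2200000000 = 0.00209455 ms.
Per-hop propagation t_prop = 67.6/199000000 = 0.000339698 ms.
Pipeline fill: first packet needs 4·t_tx to clear all hops; remaining 141 packets each add one t_tx.
Total = (4+142-1)·t_tx + 4·t_prop = 145·0.00209455 + 4·0.000339698 = 0.305 ms.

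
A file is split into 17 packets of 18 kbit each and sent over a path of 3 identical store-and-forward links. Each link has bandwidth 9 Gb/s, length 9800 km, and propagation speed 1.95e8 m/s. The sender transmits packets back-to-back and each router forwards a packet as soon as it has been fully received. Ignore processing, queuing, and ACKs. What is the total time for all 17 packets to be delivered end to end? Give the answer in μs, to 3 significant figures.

151000 μs

Per-hop transmission t_tx = L/R = 18000/9000000000 = 2 μs.
Per-hop propagation t_prop = 9800000/195000000 = 50256.4 μs.
Pipeline fill: first packet needs 3·t_tx to clear all hops; remaining 16 packets each add one t_tx.
Total = (3+17-1)·t_tx + 3·t_prop = 19·2 + 3·50256.4 = 151000 μs.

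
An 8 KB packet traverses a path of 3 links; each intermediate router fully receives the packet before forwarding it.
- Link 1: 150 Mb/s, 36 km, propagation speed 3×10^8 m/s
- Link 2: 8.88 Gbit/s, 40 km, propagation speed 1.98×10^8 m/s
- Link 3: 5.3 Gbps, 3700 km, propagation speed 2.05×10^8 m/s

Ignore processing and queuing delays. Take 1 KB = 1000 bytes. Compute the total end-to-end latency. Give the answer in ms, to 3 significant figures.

18.8 ms

L = 64000 bits.
Transmission delays (L/R per hop): 0.426667, 0.00720721, 0.0120755 ms; sum = 0.445949 ms.
Propagation delays (d/s per hop): 0.12, 0.20202, 18.0488 ms; sum = 18.3708 ms.
End-to-end = 18.8 ms.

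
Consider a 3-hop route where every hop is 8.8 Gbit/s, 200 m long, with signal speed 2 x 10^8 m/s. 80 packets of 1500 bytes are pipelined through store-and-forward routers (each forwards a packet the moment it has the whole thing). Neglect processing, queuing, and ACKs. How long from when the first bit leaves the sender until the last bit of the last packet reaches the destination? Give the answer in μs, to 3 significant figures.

Per-hop transmission t_tx = L/R = 12000/8800000000 = 1.36364 μs.
Per-hop propagation t_prop = 200/200000000 = 1 μs.
Pipeline fill: first packet needs 3·t_tx to clear all hops; remaining 79 packets each add one t_tx.
Total = (3+80-1)·t_tx + 3·t_prop = 82·1.36364 + 3·1 = 115 μs.

115 μs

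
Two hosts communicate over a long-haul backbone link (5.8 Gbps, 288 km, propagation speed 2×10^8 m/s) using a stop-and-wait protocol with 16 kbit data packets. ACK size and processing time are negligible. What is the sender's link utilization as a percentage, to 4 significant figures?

t_tx = L/R = 16000/5800000000 = 2.75862e-06 s.
t_prop = 288000/200000000 = 0.00144 s; RTT = 0.00288 s.
Cycle = t_tx + RTT = 0.00288276 s.
Utilization = t_tx / cycle = 2.75862e-06/0.00288276 = 0.09569 %.

0.09569 %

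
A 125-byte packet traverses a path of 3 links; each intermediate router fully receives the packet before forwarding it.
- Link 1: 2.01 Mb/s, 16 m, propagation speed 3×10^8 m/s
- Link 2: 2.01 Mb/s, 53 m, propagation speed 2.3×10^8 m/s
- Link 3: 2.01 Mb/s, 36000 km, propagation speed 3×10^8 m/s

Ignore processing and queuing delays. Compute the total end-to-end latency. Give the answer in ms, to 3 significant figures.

121 ms

L = 125 × 8 = 1000 bits.
Transmission delay per hop = L/R = 1000/2.01e+06 = 0.497512 ms; 3 hops → 1.49254 ms.
Propagation delays (d/s per hop): 5.33333e-05, 0.000230435, 120 ms; sum = 120 ms.
End-to-end = 121 ms.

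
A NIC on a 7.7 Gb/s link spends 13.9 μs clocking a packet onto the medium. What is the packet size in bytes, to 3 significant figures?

L = R × t_tx = 7700000000 b/s × 1.39e-05 s = 107030 bits.
In bytes: 107030 / 8 = 13400 bytes.

13400 bytes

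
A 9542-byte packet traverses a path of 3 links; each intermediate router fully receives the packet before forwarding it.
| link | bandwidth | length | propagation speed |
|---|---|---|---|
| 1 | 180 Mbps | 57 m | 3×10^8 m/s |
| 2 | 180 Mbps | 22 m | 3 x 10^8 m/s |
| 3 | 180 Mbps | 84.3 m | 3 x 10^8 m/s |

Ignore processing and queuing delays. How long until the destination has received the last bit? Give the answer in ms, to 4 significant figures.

1.273 ms

L = 9542 × 8 = 76336 bits.
Transmission delay per hop = L/R = 76336/180000000 = 0.424089 ms; 3 hops → 1.27227 ms.
Propagation delays (d/s per hop): 0.00019, 7.33333e-05, 0.000281 ms; sum = 0.000544333 ms.
End-to-end = 1.273 ms.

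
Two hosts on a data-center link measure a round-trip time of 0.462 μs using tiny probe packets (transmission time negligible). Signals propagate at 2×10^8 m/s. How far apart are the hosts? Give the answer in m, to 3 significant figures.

One-way propagation = RTT/2 = 0.231 μs.
d = s × t = 200000000 × 2.31e-07 = 46.2 m.

46.2 m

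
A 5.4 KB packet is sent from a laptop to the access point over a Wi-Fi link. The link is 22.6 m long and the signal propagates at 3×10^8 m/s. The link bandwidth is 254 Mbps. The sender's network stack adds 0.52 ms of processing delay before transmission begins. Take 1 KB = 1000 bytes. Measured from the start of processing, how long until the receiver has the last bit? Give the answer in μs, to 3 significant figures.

690 μs

L = 43200 bits.
Transmission delay = L/R = 43200 / 254000000 = 170.079 μs.
Propagation delay = d/s = 22.6 m / 300000000 m/s = 0.0753333 μs.
Plus processing delay 0.52 ms = 520 μs.
Total = 690 μs.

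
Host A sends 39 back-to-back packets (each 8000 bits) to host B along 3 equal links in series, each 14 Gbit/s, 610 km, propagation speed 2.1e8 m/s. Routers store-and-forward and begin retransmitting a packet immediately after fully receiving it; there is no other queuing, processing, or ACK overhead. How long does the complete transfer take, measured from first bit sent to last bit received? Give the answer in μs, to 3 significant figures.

Per-hop transmission t_tx = L/R = 8000/14000000000 = 0.571429 μs.
Per-hop propagation t_prop = 610000/210000000 = 2904.76 μs.
Pipeline fill: first packet needs 3·t_tx to clear all hops; remaining 38 packets each add one t_tx.
Total = (3+39-1)·t_tx + 3·t_prop = 41·0.571429 + 3·2904.76 = 8740 μs.

8740 μs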